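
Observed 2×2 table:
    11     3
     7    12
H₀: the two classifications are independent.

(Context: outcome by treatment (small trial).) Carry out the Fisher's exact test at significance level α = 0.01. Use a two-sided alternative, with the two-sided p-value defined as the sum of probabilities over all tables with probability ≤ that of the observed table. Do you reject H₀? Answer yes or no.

reject H₀: no

Margins: r₁=14, r₂=19, c₁=18, c₂=15, n=33
p_obs = C(14,11)·C(19,7)/C(33,18); sum pmf over tables with pmf ≤ p_obs
p-value (two-sided) = 0.03290
At α=0.01: p ≥ α → fail to reject H₀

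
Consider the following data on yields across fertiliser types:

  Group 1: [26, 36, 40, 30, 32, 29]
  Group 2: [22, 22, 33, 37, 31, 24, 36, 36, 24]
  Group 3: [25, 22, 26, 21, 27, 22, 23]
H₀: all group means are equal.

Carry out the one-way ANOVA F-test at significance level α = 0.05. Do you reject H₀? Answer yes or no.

reject H₀: yes

Group means [32.17, 29.44, 23.71], grand mean 28.364
SSB = Σnᵢ(x̄ᵢ−x̄)² = 248.607; SSW = ΣΣ(x−x̄ᵢ)² = 488.484
MSB = 248.607/2 = 124.3034; MSW = 488.484/19 = 25.7097
F = MSB/MSW = 4.8349
df = (2, 19)
p-value (upper-tail) = 0.02007
At α=0.05: p < α → reject H₀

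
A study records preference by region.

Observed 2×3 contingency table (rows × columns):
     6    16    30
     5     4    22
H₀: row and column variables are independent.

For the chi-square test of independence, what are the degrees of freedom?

degrees of freedom = 2

df = (r−1)(c−1) = (2−1)·(3−1) = 2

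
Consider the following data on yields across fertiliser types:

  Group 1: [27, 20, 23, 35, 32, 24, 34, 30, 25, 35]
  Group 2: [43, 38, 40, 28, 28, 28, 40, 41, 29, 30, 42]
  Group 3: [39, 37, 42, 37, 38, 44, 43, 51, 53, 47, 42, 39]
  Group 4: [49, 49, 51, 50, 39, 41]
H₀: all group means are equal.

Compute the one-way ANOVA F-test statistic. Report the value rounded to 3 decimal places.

test statistic = 17.386

Group means [28.50, 35.18, 42.67, 46.50], grand mean 37.513
SSB = Σnᵢ(x̄ᵢ−x̄)² = 1675.441; SSW = ΣΣ(x−x̄ᵢ)² = 1124.303
MSB = 1675.441/3 = 558.4802; MSW = 1124.303/35 = 32.1229
F = MSB/MSW = 17.3857
df = (3, 35)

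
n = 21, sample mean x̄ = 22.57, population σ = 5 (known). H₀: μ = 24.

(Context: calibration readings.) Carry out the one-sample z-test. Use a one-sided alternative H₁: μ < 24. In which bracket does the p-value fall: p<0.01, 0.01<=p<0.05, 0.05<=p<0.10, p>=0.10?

p-value bracket: 0.05<=p<0.10

SE = σ/√n = 5/√21 = 1.0911
z = (x̄−μ₀)/SE = (22.57−24)/1.0911 = -1.3106
p-value (one-sided, H₁ less) = 0.09499
→ bracket: 0.05<=p<0.10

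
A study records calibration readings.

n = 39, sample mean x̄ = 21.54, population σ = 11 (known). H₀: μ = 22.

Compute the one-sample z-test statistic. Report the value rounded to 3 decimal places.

SE = σ/√n = 11/√39 = 1.7614
z = (x̄−μ₀)/SE = (21.54−22)/1.7614 = -0.2612

test statistic = -0.261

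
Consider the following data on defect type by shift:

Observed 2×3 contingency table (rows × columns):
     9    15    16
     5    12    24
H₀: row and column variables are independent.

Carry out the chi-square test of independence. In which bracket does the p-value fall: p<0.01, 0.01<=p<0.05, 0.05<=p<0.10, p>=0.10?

Row totals [40, 41], col totals [14, 27, 40], n=81
χ² = (9−6.91)²/6.91 + (15−13.33)²/13.33 + (16−19.75)²/19.75 + (5−7.09)²/7.09 + (12−13.67)²/13.67 + (24−20.25)²/20.25 = 3.0643
df = 2
p-value (upper-tail) = 0.21607
→ bracket: p>=0.10

p-value bracket: p>=0.10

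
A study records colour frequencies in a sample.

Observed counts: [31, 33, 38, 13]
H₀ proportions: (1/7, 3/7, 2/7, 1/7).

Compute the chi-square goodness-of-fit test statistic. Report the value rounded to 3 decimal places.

test statistic = 19.826

n = 115; E_i = n·p_i = [16.43, 49.29, 32.86, 16.43]
χ² = (31−16.43)²/16.43 + (33−49.29)²/49.29 + (38−32.86)²/32.86 + (13−16.43)²/16.43 = 19.8261
df = 3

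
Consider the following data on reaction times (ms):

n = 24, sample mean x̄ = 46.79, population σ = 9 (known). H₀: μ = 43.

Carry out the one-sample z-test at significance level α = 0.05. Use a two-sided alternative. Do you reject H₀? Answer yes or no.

reject H₀: yes

SE = σ/√n = 9/√24 = 1.8371
z = (x̄−μ₀)/SE = (46.79−43)/1.8371 = 2.0630
p-value (two-sided) = 0.03911
At α=0.05: p < α → reject H₀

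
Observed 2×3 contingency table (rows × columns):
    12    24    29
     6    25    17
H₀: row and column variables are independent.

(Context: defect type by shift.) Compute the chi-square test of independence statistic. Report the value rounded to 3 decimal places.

test statistic = 2.653

Row totals [65, 48], col totals [18, 49, 46], n=113
χ² = (12−10.35)²/10.35 + (24−28.19)²/28.19 + (29−26.46)²/26.46 + (6−7.65)²/7.65 + (25−20.81)²/20.81 + (17−19.54)²/19.54 = 2.6534
df = 2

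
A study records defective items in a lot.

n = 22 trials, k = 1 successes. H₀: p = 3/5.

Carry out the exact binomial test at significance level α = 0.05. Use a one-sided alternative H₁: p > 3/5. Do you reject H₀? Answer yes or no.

Exact binomial: n=22, k=1, p₀=3/5=0.6000
P(X≥1) from Σ C(n,i)·p₀^i·(1−p₀)^(n−i)
p-value (one-sided, H₁ greater) = 1.00000
At α=0.05: p ≥ α → fail to reject H₀

reject H₀: no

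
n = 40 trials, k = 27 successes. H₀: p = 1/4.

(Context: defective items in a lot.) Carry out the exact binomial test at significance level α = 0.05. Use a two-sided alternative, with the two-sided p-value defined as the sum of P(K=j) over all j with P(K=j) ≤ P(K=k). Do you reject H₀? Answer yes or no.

Exact binomial: n=40, k=27, p₀=1/4=0.2500
P(X=j) = C(n,j)·p₀^j·(1−p₀)^(n−j); p = Σ P(X=j) over j with P(X=j) ≤ P(X=27)
p-value (two-sided) = 0.00000
At α=0.05: p < α → reject H₀

reject H₀: yes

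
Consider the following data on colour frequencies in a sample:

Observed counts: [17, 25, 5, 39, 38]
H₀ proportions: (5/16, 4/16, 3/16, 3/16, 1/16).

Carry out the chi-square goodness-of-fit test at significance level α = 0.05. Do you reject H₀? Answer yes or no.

reject H₀: yes

n = 124; E_i = n·p_i = [38.75, 31.00, 23.25, 23.25, 7.75]
χ² = (17−38.75)²/38.75 + (25−31.00)²/31.00 + (5−23.25)²/23.25 + (39−23.25)²/23.25 + (38−7.75)²/7.75 = 156.4366
df = 4
p-value (upper-tail) = 0.00000
At α=0.05: p < α → reject H₀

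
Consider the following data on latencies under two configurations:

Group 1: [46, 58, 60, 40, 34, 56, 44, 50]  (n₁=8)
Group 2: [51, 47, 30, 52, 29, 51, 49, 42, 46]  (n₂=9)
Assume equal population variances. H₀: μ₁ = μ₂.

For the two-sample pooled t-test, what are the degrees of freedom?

df = n₁ + n₂ − 2 = 8 + 9 − 2 = 15

degrees of freedom = 15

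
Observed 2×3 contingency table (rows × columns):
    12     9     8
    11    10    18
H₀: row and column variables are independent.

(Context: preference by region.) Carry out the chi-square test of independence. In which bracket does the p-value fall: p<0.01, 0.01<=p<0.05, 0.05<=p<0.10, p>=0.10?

p-value bracket: p>=0.10

Row totals [29, 39], col totals [23, 19, 26], n=68
χ² = (12−9.81)²/9.81 + (9−8.10)²/8.10 + (8−11.09)²/11.09 + (11−13.19)²/13.19 + (10−10.90)²/10.90 + (18−14.91)²/14.91 = 2.5263
df = 2
p-value (upper-tail) = 0.28276
→ bracket: p>=0.10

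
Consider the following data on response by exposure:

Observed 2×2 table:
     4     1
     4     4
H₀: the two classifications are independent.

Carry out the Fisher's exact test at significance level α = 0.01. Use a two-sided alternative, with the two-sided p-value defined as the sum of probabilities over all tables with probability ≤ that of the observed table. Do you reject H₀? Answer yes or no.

reject H₀: no

Margins: r₁=5, r₂=8, c₁=8, c₂=5, n=13
p_obs = C(5,4)·C(8,4)/C(13,8); sum pmf over tables with pmf ≤ p_obs
p-value (two-sided) = 0.56488
At α=0.01: p ≥ α → fail to reject H₀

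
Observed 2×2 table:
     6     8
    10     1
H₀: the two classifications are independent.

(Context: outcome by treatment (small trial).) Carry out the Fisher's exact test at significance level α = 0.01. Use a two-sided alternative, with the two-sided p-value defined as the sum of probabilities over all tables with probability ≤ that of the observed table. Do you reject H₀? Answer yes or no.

Margins: r₁=14, r₂=11, c₁=16, c₂=9, n=25
p_obs = C(14,6)·C(11,10)/C(25,16); sum pmf over tables with pmf ≤ p_obs
p-value (two-sided) = 0.03301
At α=0.01: p ≥ α → fail to reject H₀

reject H₀: no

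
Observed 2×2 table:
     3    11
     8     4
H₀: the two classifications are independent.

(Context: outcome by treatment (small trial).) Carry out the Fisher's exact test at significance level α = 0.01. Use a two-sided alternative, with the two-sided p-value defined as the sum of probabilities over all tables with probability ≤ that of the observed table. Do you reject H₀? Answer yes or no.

reject H₀: no

Margins: r₁=14, r₂=12, c₁=11, c₂=15, n=26
p_obs = C(14,3)·C(12,8)/C(26,11); sum pmf over tables with pmf ≤ p_obs
p-value (two-sided) = 0.04474
At α=0.01: p ≥ α → fail to reject H₀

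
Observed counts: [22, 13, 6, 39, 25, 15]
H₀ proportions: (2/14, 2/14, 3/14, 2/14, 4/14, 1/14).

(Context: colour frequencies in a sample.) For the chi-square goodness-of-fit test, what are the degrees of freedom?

degrees of freedom = 5

df = k − 1 = 6 − 1 = 5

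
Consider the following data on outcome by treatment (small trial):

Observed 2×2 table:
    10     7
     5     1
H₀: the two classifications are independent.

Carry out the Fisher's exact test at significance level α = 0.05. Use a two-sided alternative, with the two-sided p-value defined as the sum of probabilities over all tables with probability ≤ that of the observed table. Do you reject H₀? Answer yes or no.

Margins: r₁=17, r₂=6, c₁=15, c₂=8, n=23
p_obs = C(17,10)·C(6,5)/C(23,15); sum pmf over tables with pmf ≤ p_obs
p-value (two-sided) = 0.36898
At α=0.05: p ≥ α → fail to reject H₀

reject H₀: no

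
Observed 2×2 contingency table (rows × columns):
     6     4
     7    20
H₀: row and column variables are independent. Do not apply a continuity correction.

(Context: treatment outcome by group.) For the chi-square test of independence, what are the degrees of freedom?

df = (r−1)(c−1) = (2−1)·(2−1) = 1

degrees of freedom = 1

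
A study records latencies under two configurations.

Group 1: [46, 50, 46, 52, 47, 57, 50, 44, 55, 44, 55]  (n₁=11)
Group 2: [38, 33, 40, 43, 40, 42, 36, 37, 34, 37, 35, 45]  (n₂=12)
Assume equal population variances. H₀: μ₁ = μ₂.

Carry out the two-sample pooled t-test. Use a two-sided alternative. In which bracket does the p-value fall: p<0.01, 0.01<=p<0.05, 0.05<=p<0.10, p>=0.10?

x̄₁=49.636, s₁=4.632, n₁=11
x̄₂=38.333, s₂=3.725, n₂=12
s_p² = [10·4.632² + 11·3.725²]/21 = 17.4863
SE = √(s_p²·(1/11+1/12)) = 1.7455
t = (49.636−38.333)/1.7455 = 6.4754
df = 21
p-value (two-sided) = 0.00000
→ bracket: p<0.01

p-value bracket: p<0.01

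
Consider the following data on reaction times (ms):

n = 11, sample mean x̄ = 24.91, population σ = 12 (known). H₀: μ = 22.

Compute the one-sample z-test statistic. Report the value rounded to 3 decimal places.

SE = σ/√n = 12/√11 = 3.6181
z = (x̄−μ₀)/SE = (24.91−22)/3.6181 = 0.8043

test statistic = 0.804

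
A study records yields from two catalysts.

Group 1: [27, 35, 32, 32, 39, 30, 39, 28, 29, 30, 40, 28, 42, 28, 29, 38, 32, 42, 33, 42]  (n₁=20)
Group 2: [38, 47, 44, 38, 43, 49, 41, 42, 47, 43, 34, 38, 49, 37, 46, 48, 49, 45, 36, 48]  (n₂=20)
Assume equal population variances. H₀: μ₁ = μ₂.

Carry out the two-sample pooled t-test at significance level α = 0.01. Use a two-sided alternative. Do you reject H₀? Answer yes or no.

x̄₁=33.750, s₁=5.359, n₁=20
x̄₂=43.100, s₂=4.866, n₂=20
s_p² = [19·5.359² + 19·4.866²]/38 = 26.1987
SE = √(s_p²·(1/20+1/20)) = 1.6186
t = (33.750−43.100)/1.6186 = -5.7766
df = 38
p-value (two-sided) = 0.00000
At α=0.01: p < α → reject H₀

reject H₀: yes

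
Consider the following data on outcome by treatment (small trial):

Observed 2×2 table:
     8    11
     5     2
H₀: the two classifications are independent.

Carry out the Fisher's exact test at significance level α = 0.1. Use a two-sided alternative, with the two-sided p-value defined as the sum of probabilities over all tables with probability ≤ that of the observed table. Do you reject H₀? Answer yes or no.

Margins: r₁=19, r₂=7, c₁=13, c₂=13, n=26
p_obs = C(19,8)·C(7,5)/C(26,13); sum pmf over tables with pmf ≤ p_obs
p-value (two-sided) = 0.37826
At α=0.1: p ≥ α → fail to reject H₀

reject H₀: no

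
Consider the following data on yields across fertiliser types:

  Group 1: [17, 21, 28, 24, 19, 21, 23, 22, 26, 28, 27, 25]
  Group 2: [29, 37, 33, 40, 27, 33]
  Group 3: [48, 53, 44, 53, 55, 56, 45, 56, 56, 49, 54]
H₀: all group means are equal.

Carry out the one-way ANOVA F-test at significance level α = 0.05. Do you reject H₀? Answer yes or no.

Group means [23.42, 33.17, 51.73], grand mean 36.172
SSB = Σnᵢ(x̄ᵢ−x̄)² = 4668.206; SSW = ΣΣ(x−x̄ᵢ)² = 455.932
MSB = 4668.206/2 = 2334.1031; MSW = 455.932/26 = 17.5358
F = MSB/MSW = 133.1047
df = (2, 26)
p-value (upper-tail) = 0.00000
At α=0.05: p < α → reject H₀

reject H₀: yes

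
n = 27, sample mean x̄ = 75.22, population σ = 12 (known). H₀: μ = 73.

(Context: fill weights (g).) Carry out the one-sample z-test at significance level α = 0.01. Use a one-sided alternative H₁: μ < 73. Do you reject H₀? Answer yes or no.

SE = σ/√n = 12/√27 = 2.3094
z = (x̄−μ₀)/SE = (75.22−73)/2.3094 = 0.9613
p-value (one-sided, H₁ less) = 0.83180
At α=0.01: p ≥ α → fail to reject H₀

reject H₀: no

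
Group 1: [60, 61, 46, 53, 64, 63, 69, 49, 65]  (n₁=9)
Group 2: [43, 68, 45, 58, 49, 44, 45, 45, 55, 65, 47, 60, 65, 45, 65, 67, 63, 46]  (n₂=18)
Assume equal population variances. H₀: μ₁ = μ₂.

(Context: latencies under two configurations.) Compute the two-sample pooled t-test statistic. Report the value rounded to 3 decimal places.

test statistic = 1.283

x̄₁=58.889, s₁=7.801, n₁=9
x̄₂=54.167, s₂=9.532, n₂=18
s_p² = [8·7.801² + 17·9.532²]/25 = 81.2556
SE = √(s_p²·(1/9+1/18)) = 3.6800
t = (58.889−54.167)/3.6800 = 1.2832
df = 25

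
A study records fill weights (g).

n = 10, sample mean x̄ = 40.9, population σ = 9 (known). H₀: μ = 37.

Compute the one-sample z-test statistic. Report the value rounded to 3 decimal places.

test statistic = 1.370

SE = σ/√n = 9/√10 = 2.8460
z = (x̄−μ₀)/SE = (40.9−37)/2.8460 = 1.3703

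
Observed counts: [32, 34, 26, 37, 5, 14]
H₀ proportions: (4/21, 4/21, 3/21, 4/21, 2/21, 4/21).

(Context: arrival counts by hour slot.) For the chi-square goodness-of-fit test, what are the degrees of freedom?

df = k − 1 = 6 − 1 = 5

degrees of freedom = 5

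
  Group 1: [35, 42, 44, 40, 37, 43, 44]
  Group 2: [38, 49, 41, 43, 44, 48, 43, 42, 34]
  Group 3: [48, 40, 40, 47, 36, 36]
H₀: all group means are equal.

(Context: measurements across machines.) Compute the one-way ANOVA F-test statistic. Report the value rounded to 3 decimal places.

Group means [40.71, 42.44, 41.17], grand mean 41.545
SSB = Σnᵢ(x̄ᵢ−x̄)² = 12.970; SSW = ΣΣ(x−x̄ᵢ)² = 382.484
MSB = 12.970/2 = 6.4852; MSW = 382.484/19 = 20.1307
F = MSB/MSW = 0.3222
df = (2, 19)

test statistic = 0.322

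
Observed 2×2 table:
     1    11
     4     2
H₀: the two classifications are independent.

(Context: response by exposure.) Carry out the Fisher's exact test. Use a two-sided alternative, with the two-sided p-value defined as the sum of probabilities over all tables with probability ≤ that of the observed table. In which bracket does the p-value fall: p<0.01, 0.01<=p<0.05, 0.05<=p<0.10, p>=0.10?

Margins: r₁=12, r₂=6, c₁=5, c₂=13, n=18
p_obs = C(12,1)·C(6,4)/C(18,5); sum pmf over tables with pmf ≤ p_obs
p-value (two-sided) = 0.02171
→ bracket: 0.01<=p<0.05

p-value bracket: 0.01<=p<0.05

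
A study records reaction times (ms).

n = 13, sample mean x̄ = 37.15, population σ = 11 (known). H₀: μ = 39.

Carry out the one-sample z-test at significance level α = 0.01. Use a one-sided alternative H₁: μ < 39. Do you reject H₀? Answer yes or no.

reject H₀: no

SE = σ/√n = 11/√13 = 3.0509
z = (x̄−μ₀)/SE = (37.15−39)/3.0509 = -0.6064
p-value (one-sided, H₁ less) = 0.27213
At α=0.01: p ≥ α → fail to reject H₀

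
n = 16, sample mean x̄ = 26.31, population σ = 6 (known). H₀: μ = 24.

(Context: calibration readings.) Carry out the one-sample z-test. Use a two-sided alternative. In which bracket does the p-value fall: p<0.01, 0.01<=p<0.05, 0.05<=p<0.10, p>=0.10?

SE = σ/√n = 6/√16 = 1.5000
z = (x̄−μ₀)/SE = (26.31−24)/1.5000 = 1.5400
p-value (two-sided) = 0.12356
→ bracket: p>=0.10

p-value bracket: p>=0.10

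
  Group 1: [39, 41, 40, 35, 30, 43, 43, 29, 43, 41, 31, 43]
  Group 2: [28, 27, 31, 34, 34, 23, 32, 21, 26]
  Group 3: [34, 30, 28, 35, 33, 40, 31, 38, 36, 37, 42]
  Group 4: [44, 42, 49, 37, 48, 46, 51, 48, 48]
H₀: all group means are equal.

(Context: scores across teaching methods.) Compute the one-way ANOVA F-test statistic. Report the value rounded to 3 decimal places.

test statistic = 21.308

Group means [38.17, 28.44, 34.91, 45.89], grand mean 36.854
SSB = Σnᵢ(x̄ᵢ−x̄)² = 1433.435; SSW = ΣΣ(x−x̄ᵢ)² = 829.687
MSB = 1433.435/3 = 477.8117; MSW = 829.687/37 = 22.4240
F = MSB/MSW = 21.3081
df = (3, 37)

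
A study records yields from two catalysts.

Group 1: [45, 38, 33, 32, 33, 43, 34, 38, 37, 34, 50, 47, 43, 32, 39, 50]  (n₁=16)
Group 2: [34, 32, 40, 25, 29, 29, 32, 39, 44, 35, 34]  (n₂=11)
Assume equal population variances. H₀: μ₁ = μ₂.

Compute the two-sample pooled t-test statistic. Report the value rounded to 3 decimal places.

x̄₁=39.250, s₁=6.319, n₁=16
x̄₂=33.909, s₂=5.486, n₂=11
s_p² = [15·6.319² + 10·5.486²]/25 = 35.9964
SE = √(s_p²·(1/16+1/11)) = 2.3499
t = (39.250−33.909)/2.3499 = 2.2728
df = 25

test statistic = 2.273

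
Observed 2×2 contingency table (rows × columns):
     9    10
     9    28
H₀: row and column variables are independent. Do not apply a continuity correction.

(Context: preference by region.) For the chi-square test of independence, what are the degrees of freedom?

df = (r−1)(c−1) = (2−1)·(2−1) = 1

degrees of freedom = 1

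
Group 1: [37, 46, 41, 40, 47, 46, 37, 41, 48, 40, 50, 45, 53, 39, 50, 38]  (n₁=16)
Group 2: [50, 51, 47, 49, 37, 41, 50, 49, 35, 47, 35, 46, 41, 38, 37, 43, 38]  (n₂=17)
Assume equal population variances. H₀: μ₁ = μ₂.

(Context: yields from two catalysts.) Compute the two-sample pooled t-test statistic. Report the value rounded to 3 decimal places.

x̄₁=43.625, s₁=5.123, n₁=16
x̄₂=43.176, s₂=5.769, n₂=17
s_p² = [15·5.123² + 16·5.769²]/31 = 29.8781
SE = √(s_p²·(1/16+1/17)) = 1.9039
t = (43.625−43.176)/1.9039 = 0.2356
df = 31

test statistic = 0.236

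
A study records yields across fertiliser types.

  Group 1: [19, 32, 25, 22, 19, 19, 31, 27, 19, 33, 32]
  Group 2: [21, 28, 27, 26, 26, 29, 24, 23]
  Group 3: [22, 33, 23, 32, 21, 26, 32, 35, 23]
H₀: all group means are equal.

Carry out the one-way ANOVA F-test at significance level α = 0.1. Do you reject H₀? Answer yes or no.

reject H₀: no

Group means [25.27, 25.50, 27.44], grand mean 26.036
SSB = Σnᵢ(x̄ᵢ−x̄)² = 26.560; SSW = ΣΣ(x−x̄ᵢ)² = 646.404
MSB = 26.560/2 = 13.2801; MSW = 646.404/25 = 25.8562
F = MSB/MSW = 0.5136
df = (2, 25)
p-value (upper-tail) = 0.60451
At α=0.1: p ≥ α → fail to reject H₀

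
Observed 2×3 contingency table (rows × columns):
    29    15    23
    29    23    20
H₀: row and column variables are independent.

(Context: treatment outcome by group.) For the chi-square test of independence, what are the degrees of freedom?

degrees of freedom = 2

df = (r−1)(c−1) = (2−1)·(3−1) = 2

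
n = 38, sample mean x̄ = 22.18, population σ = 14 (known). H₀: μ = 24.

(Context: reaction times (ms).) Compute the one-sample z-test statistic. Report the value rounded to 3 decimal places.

SE = σ/√n = 14/√38 = 2.2711
z = (x̄−μ₀)/SE = (22.18−24)/2.2711 = -0.8014

test statistic = -0.801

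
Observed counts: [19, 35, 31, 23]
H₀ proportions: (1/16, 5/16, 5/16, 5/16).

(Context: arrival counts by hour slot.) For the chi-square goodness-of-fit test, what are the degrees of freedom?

df = k − 1 = 4 − 1 = 3

degrees of freedom = 3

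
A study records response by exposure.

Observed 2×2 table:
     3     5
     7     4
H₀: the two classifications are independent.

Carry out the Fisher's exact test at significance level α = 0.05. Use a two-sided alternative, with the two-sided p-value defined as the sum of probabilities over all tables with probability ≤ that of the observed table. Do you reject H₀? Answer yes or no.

Margins: r₁=8, r₂=11, c₁=10, c₂=9, n=19
p_obs = C(8,3)·C(11,7)/C(19,10); sum pmf over tables with pmf ≤ p_obs
p-value (two-sided) = 0.36985
At α=0.05: p ≥ α → fail to reject H₀

reject H₀: no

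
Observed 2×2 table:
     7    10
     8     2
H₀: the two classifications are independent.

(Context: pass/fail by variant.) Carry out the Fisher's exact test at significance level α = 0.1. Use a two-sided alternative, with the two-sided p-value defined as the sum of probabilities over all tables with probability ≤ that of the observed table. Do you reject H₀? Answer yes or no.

reject H₀: no

Margins: r₁=17, r₂=10, c₁=15, c₂=12, n=27
p_obs = C(17,7)·C(10,8)/C(27,15); sum pmf over tables with pmf ≤ p_obs
p-value (two-sided) = 0.10709
At α=0.1: p ≥ α → fail to reject H₀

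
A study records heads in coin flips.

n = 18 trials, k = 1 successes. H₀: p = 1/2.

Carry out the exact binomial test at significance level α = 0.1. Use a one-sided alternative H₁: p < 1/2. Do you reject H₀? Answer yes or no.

reject H₀: yes

Exact binomial: n=18, k=1, p₀=1/2=0.5000
P(X≤1) from Σ C(n,i)·p₀^i·(1−p₀)^(n−i)
p-value (one-sided, H₁ less) = 0.00007
At α=0.1: p < α → reject H₀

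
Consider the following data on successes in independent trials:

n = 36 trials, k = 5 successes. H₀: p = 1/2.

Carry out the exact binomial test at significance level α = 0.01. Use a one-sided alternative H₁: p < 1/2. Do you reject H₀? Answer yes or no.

reject H₀: yes

Exact binomial: n=36, k=5, p₀=1/2=0.5000
P(X≤5) from Σ C(n,i)·p₀^i·(1−p₀)^(n−i)
p-value (one-sided, H₁ less) = 0.00001
At α=0.01: p < α → reject H₀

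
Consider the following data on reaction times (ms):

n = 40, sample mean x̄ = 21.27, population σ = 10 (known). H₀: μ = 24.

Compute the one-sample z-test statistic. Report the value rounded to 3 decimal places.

SE = σ/√n = 10/√40 = 1.5811
z = (x̄−μ₀)/SE = (21.27−24)/1.5811 = -1.7266

test statistic = -1.727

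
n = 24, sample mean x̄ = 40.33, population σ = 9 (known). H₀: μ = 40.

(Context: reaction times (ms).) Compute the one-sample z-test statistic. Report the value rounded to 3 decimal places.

test statistic = 0.180

SE = σ/√n = 9/√24 = 1.8371
z = (x̄−μ₀)/SE = (40.33−40)/1.8371 = 0.1796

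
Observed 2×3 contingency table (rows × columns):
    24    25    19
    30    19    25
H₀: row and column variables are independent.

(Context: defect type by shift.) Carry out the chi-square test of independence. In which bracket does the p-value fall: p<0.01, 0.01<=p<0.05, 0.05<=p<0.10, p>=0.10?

p-value bracket: p>=0.10

Row totals [68, 74], col totals [54, 44, 44], n=142
χ² = (24−25.86)²/25.86 + (25−21.07)²/21.07 + (19−21.07)²/21.07 + (30−28.14)²/28.14 + (19−22.93)²/22.93 + (25−22.93)²/22.93 = 2.0532
df = 2
p-value (upper-tail) = 0.35823
→ bracket: p>=0.10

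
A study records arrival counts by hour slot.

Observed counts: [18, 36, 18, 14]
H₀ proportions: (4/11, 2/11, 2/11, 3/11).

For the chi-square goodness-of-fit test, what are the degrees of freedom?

degrees of freedom = 3

df = k − 1 = 4 − 1 = 3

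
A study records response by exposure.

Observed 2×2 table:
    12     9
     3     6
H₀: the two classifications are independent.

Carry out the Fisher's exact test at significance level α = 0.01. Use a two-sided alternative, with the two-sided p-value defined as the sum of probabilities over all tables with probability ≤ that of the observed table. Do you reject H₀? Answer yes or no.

Margins: r₁=21, r₂=9, c₁=15, c₂=15, n=30
p_obs = C(21,12)·C(9,3)/C(30,15); sum pmf over tables with pmf ≤ p_obs
p-value (two-sided) = 0.42699
At α=0.01: p ≥ α → fail to reject H₀

reject H₀: no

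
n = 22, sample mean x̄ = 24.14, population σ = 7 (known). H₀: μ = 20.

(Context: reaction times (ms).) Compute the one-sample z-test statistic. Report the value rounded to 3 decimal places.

SE = σ/√n = 7/√22 = 1.4924
z = (x̄−μ₀)/SE = (24.14−20)/1.4924 = 2.7740

test statistic = 2.774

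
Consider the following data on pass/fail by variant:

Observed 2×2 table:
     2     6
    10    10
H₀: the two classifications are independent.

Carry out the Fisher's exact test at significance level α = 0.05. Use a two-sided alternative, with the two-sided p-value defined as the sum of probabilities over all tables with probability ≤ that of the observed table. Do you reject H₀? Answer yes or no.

reject H₀: no

Margins: r₁=8, r₂=20, c₁=12, c₂=16, n=28
p_obs = C(8,2)·C(20,10)/C(28,12); sum pmf over tables with pmf ≤ p_obs
p-value (two-sided) = 0.40097
At α=0.05: p ≥ α → fail to reject H₀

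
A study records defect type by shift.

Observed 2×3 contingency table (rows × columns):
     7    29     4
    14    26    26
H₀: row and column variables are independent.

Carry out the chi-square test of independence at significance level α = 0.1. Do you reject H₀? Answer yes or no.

Row totals [40, 66], col totals [21, 55, 30], n=106
χ² = (7−7.92)²/7.92 + (29−20.75)²/20.75 + (4−11.32)²/11.32 + (14−13.08)²/13.08 + (26−34.25)²/34.25 + (26−18.68)²/18.68 = 13.0373
df = 2
p-value (upper-tail) = 0.00148
At α=0.1: p < α → reject H₀

reject H₀: yes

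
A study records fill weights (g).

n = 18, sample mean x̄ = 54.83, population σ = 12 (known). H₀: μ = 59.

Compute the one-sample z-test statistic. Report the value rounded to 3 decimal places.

test statistic = -1.474

SE = σ/√n = 12/√18 = 2.8284
z = (x̄−μ₀)/SE = (54.83−59)/2.8284 = -1.4743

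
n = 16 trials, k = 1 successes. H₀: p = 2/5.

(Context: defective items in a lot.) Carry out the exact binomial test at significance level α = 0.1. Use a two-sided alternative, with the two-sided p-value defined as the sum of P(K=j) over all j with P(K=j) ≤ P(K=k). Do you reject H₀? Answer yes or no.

reject H₀: yes

Exact binomial: n=16, k=1, p₀=2/5=0.4000
P(X=j) = C(n,j)·p₀^j·(1−p₀)^(n−j); p = Σ P(X=j) over j with P(X=j) ≤ P(X=1)
p-value (two-sided) = 0.00423
At α=0.1: p < α → reject H₀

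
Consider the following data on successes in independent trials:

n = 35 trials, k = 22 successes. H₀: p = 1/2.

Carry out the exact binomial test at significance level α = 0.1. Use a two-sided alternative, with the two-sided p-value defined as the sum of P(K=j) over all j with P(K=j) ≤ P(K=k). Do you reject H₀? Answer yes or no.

Exact binomial: n=35, k=22, p₀=1/2=0.5000
P(X=j) = C(n,j)·p₀^j·(1−p₀)^(n−j); p = Σ P(X=j) over j with P(X=j) ≤ P(X=22)
p-value (two-sided) = 0.17547
At α=0.1: p ≥ α → fail to reject H₀

reject H₀: no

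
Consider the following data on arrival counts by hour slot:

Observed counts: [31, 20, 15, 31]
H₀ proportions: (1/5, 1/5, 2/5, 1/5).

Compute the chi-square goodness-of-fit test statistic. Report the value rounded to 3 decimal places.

n = 97; E_i = n·p_i = [19.40, 19.40, 38.80, 19.40]
χ² = (31−19.40)²/19.40 + (20−19.40)²/19.40 + (15−38.80)²/38.80 + (31−19.40)²/19.40 = 28.4897
df = 3

test statistic = 28.490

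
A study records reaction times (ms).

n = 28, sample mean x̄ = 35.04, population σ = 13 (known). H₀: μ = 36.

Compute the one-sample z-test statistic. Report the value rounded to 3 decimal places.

SE = σ/√n = 13/√28 = 2.4568
z = (x̄−μ₀)/SE = (35.04−36)/2.4568 = -0.3908

test statistic = -0.391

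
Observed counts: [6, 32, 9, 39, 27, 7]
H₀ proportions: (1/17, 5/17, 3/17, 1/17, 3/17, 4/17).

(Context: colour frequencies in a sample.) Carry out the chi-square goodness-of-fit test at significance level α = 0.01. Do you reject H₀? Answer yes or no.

n = 120; E_i = n·p_i = [7.06, 35.29, 21.18, 7.06, 21.18, 28.24]
χ² = (6−7.06)²/7.06 + (32−35.29)²/35.29 + (9−21.18)²/21.18 + (39−7.06)²/7.06 + (27−21.18)²/21.18 + (7−28.24)²/28.24 = 169.5737
df = 5
p-value (upper-tail) = 0.00000
At α=0.01: p < α → reject H₀

reject H₀: yes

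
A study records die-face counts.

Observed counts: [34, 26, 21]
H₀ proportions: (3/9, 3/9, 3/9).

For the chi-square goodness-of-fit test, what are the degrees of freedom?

df = k − 1 = 3 − 1 = 2

degrees of freedom = 2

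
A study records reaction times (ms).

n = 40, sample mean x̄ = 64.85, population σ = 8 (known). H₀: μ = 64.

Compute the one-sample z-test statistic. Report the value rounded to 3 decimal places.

SE = σ/√n = 8/√40 = 1.2649
z = (x̄−μ₀)/SE = (64.85−64)/1.2649 = 0.6720

test statistic = 0.672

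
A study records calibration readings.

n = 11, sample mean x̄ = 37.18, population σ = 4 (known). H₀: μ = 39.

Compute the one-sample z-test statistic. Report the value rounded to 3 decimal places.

test statistic = -1.509

SE = σ/√n = 4/√11 = 1.2060
z = (x̄−μ₀)/SE = (37.18−39)/1.2060 = -1.5091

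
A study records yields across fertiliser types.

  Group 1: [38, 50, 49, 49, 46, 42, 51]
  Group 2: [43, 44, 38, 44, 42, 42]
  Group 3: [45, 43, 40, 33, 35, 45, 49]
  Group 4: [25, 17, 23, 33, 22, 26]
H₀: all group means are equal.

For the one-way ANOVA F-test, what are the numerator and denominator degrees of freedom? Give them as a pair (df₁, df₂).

degrees of freedom = [3, 22]

k = 4 groups, N = 26 total
df = (k−1, N−k) = (4−1, 26−4) = (3, 22)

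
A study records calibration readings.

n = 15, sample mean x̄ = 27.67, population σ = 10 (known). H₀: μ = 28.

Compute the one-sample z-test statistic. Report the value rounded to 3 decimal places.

test statistic = -0.128

SE = σ/√n = 10/√15 = 2.5820
z = (x̄−μ₀)/SE = (27.67−28)/2.5820 = -0.1278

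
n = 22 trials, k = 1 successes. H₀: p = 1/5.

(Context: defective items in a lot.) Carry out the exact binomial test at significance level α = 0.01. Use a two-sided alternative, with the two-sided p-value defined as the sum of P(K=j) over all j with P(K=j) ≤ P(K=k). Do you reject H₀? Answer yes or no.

reject H₀: no

Exact binomial: n=22, k=1, p₀=1/5=0.2000
P(X=j) = C(n,j)·p₀^j·(1−p₀)^(n−j); p = Σ P(X=j) over j with P(X=j) ≤ P(X=1)
p-value (two-sided) = 0.10411
At α=0.01: p ≥ α → fail to reject H₀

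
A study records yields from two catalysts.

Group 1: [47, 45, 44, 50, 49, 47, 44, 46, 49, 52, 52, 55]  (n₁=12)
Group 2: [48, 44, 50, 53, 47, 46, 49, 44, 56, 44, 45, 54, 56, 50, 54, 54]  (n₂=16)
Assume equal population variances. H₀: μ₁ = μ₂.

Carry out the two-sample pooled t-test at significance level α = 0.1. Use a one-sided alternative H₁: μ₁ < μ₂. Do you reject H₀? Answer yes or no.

reject H₀: no

x̄₁=48.333, s₁=3.473, n₁=12
x̄₂=49.625, s₂=4.395, n₂=16
s_p² = [11·3.473² + 15·4.395²]/26 = 16.2468
SE = √(s_p²·(1/12+1/16)) = 1.5393
t = (48.333−49.625)/1.5393 = -0.8391
df = 26
p-value (one-sided, H₁ less) = 0.20452
At α=0.1: p ≥ α → fail to reject H₀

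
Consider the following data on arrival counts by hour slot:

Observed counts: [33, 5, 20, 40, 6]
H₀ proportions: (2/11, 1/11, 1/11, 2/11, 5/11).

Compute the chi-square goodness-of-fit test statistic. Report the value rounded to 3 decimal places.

test statistic = 83.920

n = 104; E_i = n·p_i = [18.91, 9.45, 9.45, 18.91, 47.27]
χ² = (33−18.91)²/18.91 + (5−9.45)²/9.45 + (20−9.45)²/9.45 + (40−18.91)²/18.91 + (6−47.27)²/47.27 = 83.9202
df = 4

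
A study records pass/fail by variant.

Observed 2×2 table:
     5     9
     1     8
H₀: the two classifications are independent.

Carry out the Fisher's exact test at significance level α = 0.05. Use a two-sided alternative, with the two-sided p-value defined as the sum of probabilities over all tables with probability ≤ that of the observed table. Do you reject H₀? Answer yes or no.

reject H₀: no

Margins: r₁=14, r₂=9, c₁=6, c₂=17, n=23
p_obs = C(14,5)·C(9,1)/C(23,6); sum pmf over tables with pmf ≤ p_obs
p-value (two-sided) = 0.34013
At α=0.05: p ≥ α → fail to reject H₀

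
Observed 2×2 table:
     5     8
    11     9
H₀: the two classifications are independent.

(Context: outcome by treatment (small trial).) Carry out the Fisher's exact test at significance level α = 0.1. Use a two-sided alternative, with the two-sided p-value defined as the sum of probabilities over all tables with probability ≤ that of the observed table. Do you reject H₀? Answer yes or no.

reject H₀: no

Margins: r₁=13, r₂=20, c₁=16, c₂=17, n=33
p_obs = C(13,5)·C(20,11)/C(33,16); sum pmf over tables with pmf ≤ p_obs
p-value (two-sided) = 0.48127
At α=0.1: p ≥ α → fail to reject H₀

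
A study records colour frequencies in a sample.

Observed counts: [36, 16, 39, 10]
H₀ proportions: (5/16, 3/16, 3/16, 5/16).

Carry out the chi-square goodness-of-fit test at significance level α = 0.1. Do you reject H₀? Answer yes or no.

n = 101; E_i = n·p_i = [31.56, 18.94, 18.94, 31.56]
χ² = (36−31.56)²/31.56 + (16−18.94)²/18.94 + (39−18.94)²/18.94 + (10−31.56)²/31.56 = 37.0647
df = 3
p-value (upper-tail) = 0.00000
At α=0.1: p < α → reject H₀

reject H₀: yes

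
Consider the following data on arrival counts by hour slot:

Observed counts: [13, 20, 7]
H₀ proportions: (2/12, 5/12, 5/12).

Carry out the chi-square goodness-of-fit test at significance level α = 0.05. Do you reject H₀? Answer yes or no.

n = 40; E_i = n·p_i = [6.67, 16.67, 16.67]
χ² = (13−6.67)²/6.67 + (20−16.67)²/16.67 + (7−16.67)²/16.67 = 12.2900
df = 2
p-value (upper-tail) = 0.00214
At α=0.05: p < α → reject H₀

reject H₀: yes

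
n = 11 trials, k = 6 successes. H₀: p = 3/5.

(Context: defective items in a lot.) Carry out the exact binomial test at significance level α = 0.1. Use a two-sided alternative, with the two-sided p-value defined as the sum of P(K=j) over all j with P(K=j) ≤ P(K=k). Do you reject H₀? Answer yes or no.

reject H₀: no

Exact binomial: n=11, k=6, p₀=3/5=0.6000
P(X=j) = C(n,j)·p₀^j·(1−p₀)^(n−j); p = Σ P(X=j) over j with P(X=j) ≤ P(X=6)
p-value (two-sided) = 0.76351
At α=0.1: p ≥ α → fail to reject H₀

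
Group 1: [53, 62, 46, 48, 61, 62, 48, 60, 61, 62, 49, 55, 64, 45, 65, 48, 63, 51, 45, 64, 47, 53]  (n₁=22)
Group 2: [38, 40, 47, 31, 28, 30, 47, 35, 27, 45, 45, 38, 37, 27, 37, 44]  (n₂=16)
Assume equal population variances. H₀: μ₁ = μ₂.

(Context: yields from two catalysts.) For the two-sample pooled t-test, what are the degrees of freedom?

degrees of freedom = 36

df = n₁ + n₂ − 2 = 22 + 16 − 2 = 36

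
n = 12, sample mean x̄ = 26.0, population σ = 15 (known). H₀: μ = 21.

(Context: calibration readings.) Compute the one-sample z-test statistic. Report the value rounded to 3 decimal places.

SE = σ/√n = 15/√12 = 4.3301
z = (x̄−μ₀)/SE = (26.0−21)/4.3301 = 1.1547

test statistic = 1.155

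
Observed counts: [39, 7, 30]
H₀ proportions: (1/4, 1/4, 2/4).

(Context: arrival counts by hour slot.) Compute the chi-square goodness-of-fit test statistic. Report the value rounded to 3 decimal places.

n = 76; E_i = n·p_i = [19.00, 19.00, 38.00]
χ² = (39−19.00)²/19.00 + (7−19.00)²/19.00 + (30−38.00)²/38.00 = 30.3158
df = 2

test statistic = 30.316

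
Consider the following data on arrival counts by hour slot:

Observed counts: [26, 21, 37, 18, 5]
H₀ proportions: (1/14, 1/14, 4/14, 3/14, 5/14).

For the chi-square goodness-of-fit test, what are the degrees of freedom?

degrees of freedom = 4

df = k − 1 = 5 − 1 = 4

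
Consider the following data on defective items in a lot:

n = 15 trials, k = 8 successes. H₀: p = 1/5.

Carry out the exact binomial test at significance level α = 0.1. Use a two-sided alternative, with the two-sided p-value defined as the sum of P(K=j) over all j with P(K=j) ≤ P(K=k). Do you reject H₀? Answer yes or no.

Exact binomial: n=15, k=8, p₀=1/5=0.2000
P(X=j) = C(n,j)·p₀^j·(1−p₀)^(n−j); p = Σ P(X=j) over j with P(X=j) ≤ P(X=8)
p-value (two-sided) = 0.00424
At α=0.1: p < α → reject H₀

reject H₀: yes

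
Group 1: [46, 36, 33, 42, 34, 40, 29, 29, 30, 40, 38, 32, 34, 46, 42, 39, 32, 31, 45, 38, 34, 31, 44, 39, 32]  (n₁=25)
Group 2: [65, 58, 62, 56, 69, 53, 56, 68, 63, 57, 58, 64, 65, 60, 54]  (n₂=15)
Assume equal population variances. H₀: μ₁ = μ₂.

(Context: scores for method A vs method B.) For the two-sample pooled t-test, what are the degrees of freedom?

degrees of freedom = 38

df = n₁ + n₂ − 2 = 25 + 15 − 2 = 38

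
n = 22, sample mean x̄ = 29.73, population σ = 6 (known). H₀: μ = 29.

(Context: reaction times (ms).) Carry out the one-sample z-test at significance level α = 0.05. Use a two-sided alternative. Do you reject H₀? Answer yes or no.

reject H₀: no

SE = σ/√n = 6/√22 = 1.2792
z = (x̄−μ₀)/SE = (29.73−29)/1.2792 = 0.5707
p-value (two-sided) = 0.56823
At α=0.05: p ≥ α → fail to reject H₀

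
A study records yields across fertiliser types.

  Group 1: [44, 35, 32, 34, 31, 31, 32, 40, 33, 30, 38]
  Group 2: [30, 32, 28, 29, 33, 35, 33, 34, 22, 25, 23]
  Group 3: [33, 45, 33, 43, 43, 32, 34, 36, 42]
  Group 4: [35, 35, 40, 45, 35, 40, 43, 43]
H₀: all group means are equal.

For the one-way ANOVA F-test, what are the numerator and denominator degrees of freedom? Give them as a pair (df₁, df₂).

degrees of freedom = [3, 35]

k = 4 groups, N = 39 total
df = (k−1, N−k) = (4−1, 39−4) = (3, 35)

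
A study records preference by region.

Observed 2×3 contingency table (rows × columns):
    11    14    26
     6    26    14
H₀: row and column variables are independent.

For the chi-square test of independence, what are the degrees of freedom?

degrees of freedom = 2

df = (r−1)(c−1) = (2−1)·(3−1) = 2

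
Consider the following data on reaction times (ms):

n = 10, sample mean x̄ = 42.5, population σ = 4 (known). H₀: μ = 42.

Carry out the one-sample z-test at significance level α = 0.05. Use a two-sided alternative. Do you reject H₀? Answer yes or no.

SE = σ/√n = 4/√10 = 1.2649
z = (x̄−μ₀)/SE = (42.5−42)/1.2649 = 0.3953
p-value (two-sided) = 0.69263
At α=0.05: p ≥ α → fail to reject H₀

reject H₀: no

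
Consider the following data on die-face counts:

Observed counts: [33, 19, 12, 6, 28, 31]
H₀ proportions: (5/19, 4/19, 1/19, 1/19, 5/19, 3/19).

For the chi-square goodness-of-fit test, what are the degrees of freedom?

degrees of freedom = 5

df = k − 1 = 6 − 1 = 5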